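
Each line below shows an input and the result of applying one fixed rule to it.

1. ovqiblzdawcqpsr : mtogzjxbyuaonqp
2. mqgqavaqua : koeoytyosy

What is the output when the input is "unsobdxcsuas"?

Rule — shift every letter 2 places backward in the alphabet (wrapping around).
Doing the same to "unsobdxcsuas": "slqmzbvaqsyq".

slqmzbvaqsyq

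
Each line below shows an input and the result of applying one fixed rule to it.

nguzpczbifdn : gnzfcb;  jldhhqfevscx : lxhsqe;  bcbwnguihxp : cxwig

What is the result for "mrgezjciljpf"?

rfejji

Looking at the pairs, the operation is to keep every other character starting from the second (positions 2nd, 4th, 6th, ...), then take characters alternately from the front and the back (1st, last, 2nd, 2nd-last, ...).
For "mrgezjciljpf", step one produces "rejijf"; step two turns that into "rfejji".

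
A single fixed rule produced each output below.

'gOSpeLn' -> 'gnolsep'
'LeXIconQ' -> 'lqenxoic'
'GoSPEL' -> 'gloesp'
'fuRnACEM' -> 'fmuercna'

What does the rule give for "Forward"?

Each output is the input with this applied: take characters alternately from the front and the back (1st, last, 2nd, 2nd-last, ...), then convert every letter to lowercase.
For "Forward", step one produces "Fdorraw"; step two turns that into "fdorraw".

fdorraw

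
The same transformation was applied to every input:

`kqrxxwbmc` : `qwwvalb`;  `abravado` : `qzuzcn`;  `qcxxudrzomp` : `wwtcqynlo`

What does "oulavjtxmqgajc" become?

The transformation: delete the first 2 characters, then shift every letter 1 place backward in the alphabet (wrapping around).
Starting from "oulavjtxmqgajc": after the first operation, "lavjtxmqgajc"; after the second, "kzuiswlpfzib".

kzuiswlpfzib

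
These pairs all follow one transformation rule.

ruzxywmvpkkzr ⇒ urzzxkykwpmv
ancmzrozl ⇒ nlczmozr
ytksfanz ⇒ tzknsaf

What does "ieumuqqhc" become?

The pattern: delete the first character, then take characters alternately from the front and the back (1st, last, 2nd, 2nd-last, ...).
"ieumuqqhc" → "ecuhmquq".

ecuhmquq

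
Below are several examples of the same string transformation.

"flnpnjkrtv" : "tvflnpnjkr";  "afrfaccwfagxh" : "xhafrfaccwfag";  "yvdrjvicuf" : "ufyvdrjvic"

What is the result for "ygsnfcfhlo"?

loygsnfcfh

What's happening: move the last 2 characters to the front (rotate right by 2).
So "ygsnfcfhlo" becomes "loygsnfcfh".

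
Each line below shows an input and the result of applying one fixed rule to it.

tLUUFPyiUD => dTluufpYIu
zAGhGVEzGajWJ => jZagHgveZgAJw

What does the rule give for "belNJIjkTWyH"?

Looking at the pairs, the operation is to move the last character to the front, then flip the case of every letter.
"belNJIjkTWyH" → "HbelNJIjkTWy" → "hBELnjiJKtwY".

hBELnjiJKtwY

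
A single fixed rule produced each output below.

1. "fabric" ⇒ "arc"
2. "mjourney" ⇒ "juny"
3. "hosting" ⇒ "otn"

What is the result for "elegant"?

What's happening: keep every other character starting from the second (positions 2nd, 4th, 6th, ...).
For "elegant" the result is "lgn".

lgn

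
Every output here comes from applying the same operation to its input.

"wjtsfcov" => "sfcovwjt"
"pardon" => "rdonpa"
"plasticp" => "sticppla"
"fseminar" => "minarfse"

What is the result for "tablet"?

bletta

Looking at the pairs, the operation is to swap the front and back halves of the string, then move the last character to the front.
On "tablet": the first step gives "lettab", and the second then gives "bletta".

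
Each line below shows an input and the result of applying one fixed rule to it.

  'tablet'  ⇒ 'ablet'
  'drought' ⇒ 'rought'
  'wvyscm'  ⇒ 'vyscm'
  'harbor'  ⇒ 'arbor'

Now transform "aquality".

Looking at the pairs, the operation is to delete the first character.
Applying that to "aquality" gives "quality".

quality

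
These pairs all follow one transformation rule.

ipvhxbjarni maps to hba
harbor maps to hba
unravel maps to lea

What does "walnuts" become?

nla

Looking at the pairs, the operation is to sort the characters into reverse alphabetical order, then keep only the last 3 characters.
For "walnuts", step one produces "wutsnla"; step two turns that into "nla".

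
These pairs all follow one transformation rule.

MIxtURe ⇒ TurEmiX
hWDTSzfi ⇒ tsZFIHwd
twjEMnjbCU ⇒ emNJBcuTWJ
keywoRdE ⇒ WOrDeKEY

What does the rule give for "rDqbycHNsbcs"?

BYChnSBCSRdQ

In each case the input is transformed by: move the first 3 characters to the end (rotate left by 3), then flip the case of every letter.
Applying both steps to "rDqbycHNsbcs": "bycHNsbcsrDq", then "BYChnSBCSRdQ".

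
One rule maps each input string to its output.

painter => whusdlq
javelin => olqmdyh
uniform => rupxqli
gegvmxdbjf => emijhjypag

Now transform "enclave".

dyhhqfo

What's happening: shift every letter 3 places forward in the alphabet (wrapping around), then move the last 3 characters to the front (rotate right by 3).
Applying both steps to "enclave": "hqfodyh", then "dyhhqfo".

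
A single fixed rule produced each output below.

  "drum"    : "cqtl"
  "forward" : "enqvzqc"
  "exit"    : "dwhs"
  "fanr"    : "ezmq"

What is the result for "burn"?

atqm

What's happening: shift every letter 1 place backward in the alphabet (wrapping around).
On "burn" that produces "atqm".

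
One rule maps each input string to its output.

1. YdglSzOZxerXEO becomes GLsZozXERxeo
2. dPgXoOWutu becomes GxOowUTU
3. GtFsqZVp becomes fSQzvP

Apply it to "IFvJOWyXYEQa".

VjowYxyeqA

Looking at the pairs, the operation is to delete the first 2 characters, then flip the case of every letter.
For "IFvJOWyXYEQa", step one produces "vJOWyXYEQa"; step two turns that into "VjowYxyeqA".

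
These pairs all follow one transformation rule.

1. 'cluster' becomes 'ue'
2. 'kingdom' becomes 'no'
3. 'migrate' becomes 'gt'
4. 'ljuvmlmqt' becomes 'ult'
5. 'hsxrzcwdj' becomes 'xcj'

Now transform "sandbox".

Each output is the input with this applied: keep one character in every 3, starting at position 3 (positions 3rd, 6th, 9th, ...).
So "sandbox" becomes "no".

no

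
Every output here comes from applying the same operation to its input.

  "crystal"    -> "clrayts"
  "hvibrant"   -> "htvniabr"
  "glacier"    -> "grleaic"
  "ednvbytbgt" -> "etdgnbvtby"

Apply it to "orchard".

odrrcah

Looking at the pairs, the operation is to take characters alternately from the front and the back (1st, last, 2nd, 2nd-last, ...).
Doing the same to "orchard": "odrrcah".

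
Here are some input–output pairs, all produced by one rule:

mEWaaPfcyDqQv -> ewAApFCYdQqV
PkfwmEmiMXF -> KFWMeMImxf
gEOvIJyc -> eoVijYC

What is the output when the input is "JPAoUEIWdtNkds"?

In each case the input is transformed by: flip the case of every letter, then delete the first character.
"JPAoUEIWdtNkds" → "paOueiwDTnKDS".

paOueiwDTnKDS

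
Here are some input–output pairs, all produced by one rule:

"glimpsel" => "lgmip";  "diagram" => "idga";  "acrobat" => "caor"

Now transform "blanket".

lbna

In each case the input is transformed by: delete the last 3 characters, then swap each adjacent pair of characters (1↔2, 3↔4, ...).
Applying both steps to "blanket": "blan", then "lbna".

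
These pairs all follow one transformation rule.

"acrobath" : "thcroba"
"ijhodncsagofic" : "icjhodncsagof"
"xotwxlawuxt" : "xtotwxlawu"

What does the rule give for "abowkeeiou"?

Looking at the pairs, the operation is to delete the first character, then move the last 2 characters to the front (rotate right by 2).
Starting from "abowkeeiou": after the first operation, "bowkeeiou"; after the second, "oubowkeei".

oubowkeei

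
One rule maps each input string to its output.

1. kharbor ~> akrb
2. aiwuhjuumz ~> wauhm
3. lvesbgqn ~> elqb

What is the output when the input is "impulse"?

The transformation: keep every other character starting from the first (positions 1st, 3rd, 5th, ...), then swap each adjacent pair of characters (1↔2, 3↔4, ...).
Starting from "impulse": after the first operation, "iple"; after the second, "piel".

piel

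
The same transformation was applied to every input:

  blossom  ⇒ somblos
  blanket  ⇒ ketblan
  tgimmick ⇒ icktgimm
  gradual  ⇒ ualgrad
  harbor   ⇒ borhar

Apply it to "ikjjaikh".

ikhikjja

What's happening: move the last 3 characters to the front (rotate right by 3).
"ikjjaikh" → "ikhikjja".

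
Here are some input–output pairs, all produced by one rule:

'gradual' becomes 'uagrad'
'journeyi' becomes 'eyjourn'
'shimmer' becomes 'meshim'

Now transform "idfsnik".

niidfs

The transformation: delete the last character, then move the last 2 characters to the front (rotate right by 2).
Working it through for "idfsnik": intermediate "idfsni", final "niidfs".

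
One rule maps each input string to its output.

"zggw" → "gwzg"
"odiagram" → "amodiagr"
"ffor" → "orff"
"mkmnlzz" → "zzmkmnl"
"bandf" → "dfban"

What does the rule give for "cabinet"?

etcabin

What's happening: move the last 2 characters to the front (rotate right by 2).
So "cabinet" becomes "etcabin".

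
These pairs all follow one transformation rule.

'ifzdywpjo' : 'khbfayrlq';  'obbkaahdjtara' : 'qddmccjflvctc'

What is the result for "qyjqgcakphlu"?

salsiecmrjnw

The rule is to shift every letter 2 places forward in the alphabet (wrapping around).
Applying that to "qyjqgcakphlu" gives "salsiecmrjnw".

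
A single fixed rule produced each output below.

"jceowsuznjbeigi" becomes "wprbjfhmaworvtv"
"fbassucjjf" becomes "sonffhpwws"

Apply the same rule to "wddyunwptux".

jqqlhajcghk

Rule — shift every letter 13 places forward in the alphabet (wrapping around) — i.e. ROT13.
For "wddyunwptux" the result is "jqqlhajcghk".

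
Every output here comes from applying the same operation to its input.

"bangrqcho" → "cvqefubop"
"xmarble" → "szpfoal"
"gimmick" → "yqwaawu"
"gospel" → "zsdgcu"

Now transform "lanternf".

Each output is the input with this applied: reverse the string, then shift every letter 12 places backward in the alphabet (wrapping around).
"lanternf" → "fnretnal" → "tbfshboz".

tbfshboz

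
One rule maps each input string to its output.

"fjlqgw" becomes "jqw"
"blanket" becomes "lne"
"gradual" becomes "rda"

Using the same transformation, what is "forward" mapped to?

Rule — keep every other character starting from the second (positions 2nd, 4th, 6th, ...).
"forward" → "owr".

owr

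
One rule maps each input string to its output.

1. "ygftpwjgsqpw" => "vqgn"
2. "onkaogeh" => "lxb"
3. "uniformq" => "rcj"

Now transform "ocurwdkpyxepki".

lohuh

In each case the input is transformed by: keep one character in every 3, starting at position 1 (positions 1st, 4th, 7th, ...), then shift every letter 3 places backward in the alphabet (wrapping around).
Starting from "ocurwdkpyxepki": after the first operation, "orkxk"; after the second, "lohuh".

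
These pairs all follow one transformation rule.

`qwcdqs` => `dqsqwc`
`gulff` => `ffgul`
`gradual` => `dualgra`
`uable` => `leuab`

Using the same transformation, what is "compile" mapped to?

pilecom

Each output is the input with this applied: move the first 3 characters to the end (rotate left by 3).
So "compile" becomes "pilecom".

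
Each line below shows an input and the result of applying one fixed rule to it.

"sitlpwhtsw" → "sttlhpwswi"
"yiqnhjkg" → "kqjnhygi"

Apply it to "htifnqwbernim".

iinfrneqbwhmt

Rule — take characters alternately from the front and the back (1st, last, 2nd, 2nd-last, ...), then move the first 3 characters to the end (rotate left by 3).
On "htifnqwbernim" that produces "iinfrneqbwhmt".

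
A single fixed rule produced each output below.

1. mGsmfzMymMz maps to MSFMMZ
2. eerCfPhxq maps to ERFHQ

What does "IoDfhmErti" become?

Rule — keep every other character starting from the first (positions 1st, 3rd, 5th, ...), then convert every letter to uppercase.
Starting from "IoDfhmErti": after the first operation, "IDhEt"; after the second, "IDHET".

IDHET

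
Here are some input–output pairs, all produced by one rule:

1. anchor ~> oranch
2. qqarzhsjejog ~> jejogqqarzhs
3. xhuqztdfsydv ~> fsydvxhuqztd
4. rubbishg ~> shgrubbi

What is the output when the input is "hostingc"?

ngchosti

The transformation: swap the front and back halves of the string, then move the first character to the end.
Starting from "hostingc": after the first operation, "ingchost"; after the second, "ngchosti".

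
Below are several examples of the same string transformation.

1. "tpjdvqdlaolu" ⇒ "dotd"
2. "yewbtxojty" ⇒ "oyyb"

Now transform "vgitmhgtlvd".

gvvt

The transformation: keep one character in every 3, starting at position 1 (positions 1st, 4th, 7th, ...), then move the last 2 characters to the front (rotate right by 2).
For "vgitmhgtlvd", step one produces "vtgv"; step two turns that into "gvvt".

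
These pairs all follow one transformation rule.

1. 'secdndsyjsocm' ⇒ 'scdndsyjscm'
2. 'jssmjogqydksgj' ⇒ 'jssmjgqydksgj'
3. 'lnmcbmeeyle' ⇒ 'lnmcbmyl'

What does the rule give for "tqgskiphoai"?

tqgskph

In each case the input is transformed by: remove every vowel.
Doing the same to "tqgskiphoai": "tqgskph".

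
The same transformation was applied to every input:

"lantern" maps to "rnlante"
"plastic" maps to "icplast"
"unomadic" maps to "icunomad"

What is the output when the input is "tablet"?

What's happening: move the last 2 characters to the front (rotate right by 2).
Doing the same to "tablet": "ettabl".

ettabl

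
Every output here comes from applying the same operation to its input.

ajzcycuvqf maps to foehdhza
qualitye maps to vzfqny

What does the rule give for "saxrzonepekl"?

The rule is to delete the last 2 characters, then shift every letter 5 places forward in the alphabet (wrapping around).
Applying both steps to "saxrzonepekl": "saxrzonepe", then "xfcwetsjuj".
(Check on "ajzcycuvqf": → "ajzcycuv" → "foehdhza" ✓)

xfcwetsjuj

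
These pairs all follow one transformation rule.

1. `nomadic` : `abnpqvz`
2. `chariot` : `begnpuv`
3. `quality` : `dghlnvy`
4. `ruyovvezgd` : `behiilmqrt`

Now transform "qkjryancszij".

The transformation: shift every letter 13 places forward in the alphabet (wrapping around) — i.e. ROT13, then sort the characters into alphabetical order.
Working it through for "qkjryancszij": intermediate "dxwelnapfmvw", final "adeflmnpvwwx".

adeflmnpvwwx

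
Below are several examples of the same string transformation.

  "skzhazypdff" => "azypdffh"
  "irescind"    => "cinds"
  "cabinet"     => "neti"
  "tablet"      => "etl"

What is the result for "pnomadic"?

Looking at the pairs, the operation is to delete the first 3 characters, then move the first character to the end.
Applying both steps to "pnomadic": "madic", then "adicm".

adicm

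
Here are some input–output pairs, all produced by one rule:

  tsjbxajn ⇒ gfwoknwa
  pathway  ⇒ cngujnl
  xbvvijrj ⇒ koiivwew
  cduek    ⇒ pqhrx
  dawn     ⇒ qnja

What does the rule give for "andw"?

The rule is to shift every letter 13 places forward in the alphabet (wrapping around) — i.e. ROT13.
So "andw" becomes "naqj".

naqj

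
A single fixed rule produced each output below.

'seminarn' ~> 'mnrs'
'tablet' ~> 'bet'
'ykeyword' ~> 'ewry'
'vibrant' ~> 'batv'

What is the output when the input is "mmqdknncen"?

qknem

Each output is the input with this applied: keep every other character starting from the first (positions 1st, 3rd, 5th, ...), then move the first character to the end.
Starting from "mmqdknncen": after the first operation, "mqkne"; after the second, "qknem".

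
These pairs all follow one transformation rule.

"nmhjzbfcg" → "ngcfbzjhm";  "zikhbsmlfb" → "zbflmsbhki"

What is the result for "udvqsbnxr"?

urxnbsqvd

What's happening: reverse the string, then move the last character to the front.
Working it through for "udvqsbnxr": intermediate "rxnbsqvdu", final "urxnbsqvd".
(Check on "nmhjzbfcg": → "gcfbzjhmn" → "ngcfbzjhm" ✓)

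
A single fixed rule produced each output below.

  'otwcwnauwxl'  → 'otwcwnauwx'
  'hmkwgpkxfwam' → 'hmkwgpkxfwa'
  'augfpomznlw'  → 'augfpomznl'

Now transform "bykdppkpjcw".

Looking at the pairs, the operation is to delete the last character.
"bykdppkpjcw" → "bykdppkpjc".

bykdppkpjc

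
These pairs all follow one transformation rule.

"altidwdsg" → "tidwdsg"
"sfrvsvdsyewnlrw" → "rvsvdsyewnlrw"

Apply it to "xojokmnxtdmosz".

Each output is the input with this applied: delete the first 2 characters.
"xojokmnxtdmosz" → "jokmnxtdmosz".

jokmnxtdmosz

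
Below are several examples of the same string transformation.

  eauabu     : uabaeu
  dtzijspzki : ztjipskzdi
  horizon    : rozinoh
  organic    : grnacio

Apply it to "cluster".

The rule is to move the first character to the end, then swap each adjacent pair of characters (1↔2, 3↔4, ...).
Starting from "cluster": after the first operation, "lusterc"; after the second, "ultsrec".

ultsrec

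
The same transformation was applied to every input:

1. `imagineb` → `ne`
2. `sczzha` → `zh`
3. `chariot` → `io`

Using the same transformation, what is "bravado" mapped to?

ad

The transformation: delete the last character, then keep only the last 2 characters.
On "bravado": the first step gives "bravad", and the second then gives "ad".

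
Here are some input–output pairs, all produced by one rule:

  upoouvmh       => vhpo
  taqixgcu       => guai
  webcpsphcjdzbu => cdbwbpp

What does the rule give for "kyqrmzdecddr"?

edryrz

What's happening: swap the front and back halves of the string, then keep every other character starting from the second (positions 2nd, 4th, 6th, ...).
Starting from "kyqrmzdecddr": after the first operation, "decddrkyqrmz"; after the second, "edryrz".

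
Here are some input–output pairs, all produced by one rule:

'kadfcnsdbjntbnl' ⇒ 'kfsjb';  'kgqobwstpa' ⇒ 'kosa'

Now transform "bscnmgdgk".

The pattern: keep one character in every 3, starting at position 1 (positions 1st, 4th, 7th, ...).
So "bscnmgdgk" becomes "bnd".

bnd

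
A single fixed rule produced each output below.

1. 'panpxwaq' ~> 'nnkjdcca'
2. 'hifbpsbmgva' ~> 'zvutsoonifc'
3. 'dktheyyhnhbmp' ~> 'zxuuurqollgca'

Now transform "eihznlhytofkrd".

The pattern: shift every letter 13 places forward in the alphabet (wrapping around) — i.e. ROT13, then sort the characters into reverse alphabetical order.
On "eihznlhytofkrd" that produces "yxvuusrqmlgeba".

yxvuusrqmlgeba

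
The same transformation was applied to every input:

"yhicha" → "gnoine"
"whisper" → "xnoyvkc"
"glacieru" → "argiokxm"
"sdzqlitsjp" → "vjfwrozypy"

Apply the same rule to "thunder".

xnatjkz

Each output is the input with this applied: swap the first and last characters, then shift every letter 6 places forward in the alphabet (wrapping around).
For "thunder", step one produces "rhundet"; step two turns that into "xnatjkz".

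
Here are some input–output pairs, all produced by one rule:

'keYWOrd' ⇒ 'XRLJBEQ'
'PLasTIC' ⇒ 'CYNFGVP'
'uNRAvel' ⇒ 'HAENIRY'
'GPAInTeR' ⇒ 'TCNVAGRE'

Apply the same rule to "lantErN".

YNAGREA

The pattern: shift every letter 13 places forward in the alphabet (wrapping around) — i.e. ROT13, then convert every letter to uppercase.
For "lantErN", step one produces "ynagReA"; step two turns that into "YNAGREA".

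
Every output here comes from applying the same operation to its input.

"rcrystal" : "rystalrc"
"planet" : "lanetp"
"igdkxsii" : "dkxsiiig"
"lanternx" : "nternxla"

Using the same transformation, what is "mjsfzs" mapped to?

Rule — swap the front and back halves of the string, then move the last 2 characters to the front (rotate right by 2).
"mjsfzs" → "fzsmjs" → "jsfzsm".

jsfzsm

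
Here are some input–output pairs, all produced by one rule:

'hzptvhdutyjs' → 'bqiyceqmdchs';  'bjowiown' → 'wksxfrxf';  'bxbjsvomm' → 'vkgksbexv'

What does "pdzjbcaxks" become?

bymiskljgt

Each output is the input with this applied: shift every letter 9 places forward in the alphabet (wrapping around), then move the last character to the front.
On "pdzjbcaxks": the first step gives "ymiskljgtb", and the second then gives "bymiskljgt".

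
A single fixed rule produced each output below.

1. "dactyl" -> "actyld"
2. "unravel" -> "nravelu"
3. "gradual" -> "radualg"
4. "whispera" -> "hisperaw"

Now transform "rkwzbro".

kwzbror

What's happening: move the first character to the end.
Doing the same to "rkwzbro": "kwzbror".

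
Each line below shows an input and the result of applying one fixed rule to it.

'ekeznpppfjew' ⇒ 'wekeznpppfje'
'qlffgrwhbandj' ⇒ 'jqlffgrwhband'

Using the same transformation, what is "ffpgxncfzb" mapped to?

What's happening: move the last character to the front.
On "ffpgxncfzb" that produces "bffpgxncfz".

bffpgxncfz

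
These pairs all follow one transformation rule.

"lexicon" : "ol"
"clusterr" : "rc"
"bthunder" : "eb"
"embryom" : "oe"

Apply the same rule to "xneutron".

Rule — swap the first and last characters, then keep only the last 2 characters.
Starting from "xneutron": after the first operation, "nneutrox"; after the second, "ox".

ox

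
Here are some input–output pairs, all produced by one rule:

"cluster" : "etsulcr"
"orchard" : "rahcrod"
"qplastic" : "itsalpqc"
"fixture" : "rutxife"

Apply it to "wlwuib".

iuwlwb

In each case the input is transformed by: move the last character to the front, then reverse the string.
Working it through for "wlwuib": intermediate "bwlwui", final "iuwlwb".
(Check on "fixture": → "efixtur" → "rutxife" ✓)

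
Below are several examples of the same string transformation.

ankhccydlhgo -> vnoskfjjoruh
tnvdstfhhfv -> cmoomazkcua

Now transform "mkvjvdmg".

In each case the input is transformed by: shift every letter 7 places forward in the alphabet (wrapping around), then reverse the string.
On "mkvjvdmg" that produces "ntkcqcrt".

ntkcqcrt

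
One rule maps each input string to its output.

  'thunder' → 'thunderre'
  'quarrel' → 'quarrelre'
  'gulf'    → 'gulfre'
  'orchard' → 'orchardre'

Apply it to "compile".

compilere

The pattern: append "re".
"compile" → "compilere".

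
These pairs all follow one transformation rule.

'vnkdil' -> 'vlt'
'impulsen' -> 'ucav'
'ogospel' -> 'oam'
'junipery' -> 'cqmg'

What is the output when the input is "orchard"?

The pattern: keep every other character starting from the second (positions 2nd, 4th, 6th, ...), then shift every letter 8 places forward in the alphabet (wrapping around).
Applying both steps to "orchard": "rhr", then "zpz".

zpz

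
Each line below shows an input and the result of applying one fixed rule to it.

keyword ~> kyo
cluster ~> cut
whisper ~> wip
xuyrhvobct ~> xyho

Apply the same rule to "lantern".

The rule is to delete the last 2 characters, then keep every other character starting from the first (positions 1st, 3rd, 5th, ...).
On "lantern": the first step gives "lante", and the second then gives "lne".
(Check on "whisper": → "whisp" → "wip" ✓)

lne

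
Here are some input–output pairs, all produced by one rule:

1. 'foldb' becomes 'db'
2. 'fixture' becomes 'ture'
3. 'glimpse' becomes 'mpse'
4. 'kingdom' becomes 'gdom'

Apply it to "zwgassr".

assr

The rule is to delete the first 3 characters.
On "zwgassr" that produces "assr".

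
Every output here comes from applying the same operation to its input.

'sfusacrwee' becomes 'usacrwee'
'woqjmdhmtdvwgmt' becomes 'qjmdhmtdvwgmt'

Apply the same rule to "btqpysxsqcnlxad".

Looking at the pairs, the operation is to delete the first 2 characters.
Doing the same to "btqpysxsqcnlxad": "qpysxsqcnlxad".

qpysxsqcnlxad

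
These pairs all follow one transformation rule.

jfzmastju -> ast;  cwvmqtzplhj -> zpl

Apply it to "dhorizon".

riz

Looking at the pairs, the operation is to delete the last 2 characters, then keep only the last 3 characters.
Starting from "dhorizon": after the first operation, "dhoriz"; after the second, "riz".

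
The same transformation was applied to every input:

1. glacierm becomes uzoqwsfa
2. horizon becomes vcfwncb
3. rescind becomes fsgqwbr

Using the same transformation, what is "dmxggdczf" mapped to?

Looking at the pairs, the operation is to shift every letter 12 places backward in the alphabet (wrapping around).
"dmxggdczf" → "raluurqnt".

raluurqnt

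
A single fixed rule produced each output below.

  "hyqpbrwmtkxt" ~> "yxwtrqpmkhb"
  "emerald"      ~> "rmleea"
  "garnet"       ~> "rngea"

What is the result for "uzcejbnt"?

zunjecb

In each case the input is transformed by: delete the last character, then sort the characters into reverse alphabetical order.
For "uzcejbnt", step one produces "uzcejbn"; step two turns that into "zunjecb".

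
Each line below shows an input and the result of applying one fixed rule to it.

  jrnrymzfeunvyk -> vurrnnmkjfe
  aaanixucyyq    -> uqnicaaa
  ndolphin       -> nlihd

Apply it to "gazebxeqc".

The pattern: sort the characters into reverse alphabetical order, then delete the first 3 characters.
"gazebxeqc" → "zxqgeecba" → "geecba".

geecba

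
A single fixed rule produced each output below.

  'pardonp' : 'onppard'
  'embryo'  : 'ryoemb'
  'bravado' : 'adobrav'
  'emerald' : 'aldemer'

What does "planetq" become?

etqplan

Each output is the input with this applied: move the last 3 characters to the front (rotate right by 3).
On "planetq" that produces "etqplan".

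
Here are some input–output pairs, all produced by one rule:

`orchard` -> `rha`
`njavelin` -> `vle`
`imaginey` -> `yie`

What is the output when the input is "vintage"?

via

In each case the input is transformed by: sort the characters into reverse alphabetical order, then keep one character in every 3, starting at position 1 (positions 1st, 4th, 7th, ...).
Starting from "vintage": after the first operation, "vtnigea"; after the second, "via".
(Check on "imaginey": → "ynmiigea" → "yie" ✓)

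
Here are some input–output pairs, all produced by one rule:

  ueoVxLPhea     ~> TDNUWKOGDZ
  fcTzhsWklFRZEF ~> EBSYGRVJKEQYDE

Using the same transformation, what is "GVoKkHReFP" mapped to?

In each case the input is transformed by: shift every letter 1 place backward in the alphabet (wrapping around), then convert every letter to uppercase.
Working it through for "GVoKkHReFP": intermediate "FUnJjGQdEO", final "FUNJJGQDEO".

FUNJJGQDEO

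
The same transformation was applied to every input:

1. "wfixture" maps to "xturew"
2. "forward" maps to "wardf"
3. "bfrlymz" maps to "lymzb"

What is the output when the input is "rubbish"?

bishr

Each output is the input with this applied: move the first character to the end, then delete the first 2 characters.
On "rubbish": the first step gives "ubbishr", and the second then gives "bishr".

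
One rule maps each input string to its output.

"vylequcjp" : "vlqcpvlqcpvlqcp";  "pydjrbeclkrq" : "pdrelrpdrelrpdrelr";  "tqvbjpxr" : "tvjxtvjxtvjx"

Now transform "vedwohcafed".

The rule is to keep every other character starting from the first (positions 1st, 3rd, 5th, ...), then write the whole string 3 times in a row.
Starting from "vedwohcafed": after the first operation, "vdocfd"; after the second, "vdocfdvdocfdvdocfd".

vdocfdvdocfdvdocfd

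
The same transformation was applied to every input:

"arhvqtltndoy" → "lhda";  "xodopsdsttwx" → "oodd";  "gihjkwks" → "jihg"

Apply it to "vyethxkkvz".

kkhe

Rule — sort the characters into reverse alphabetical order, then keep only the last 4 characters.
Applying that to "vyethxkkvz" gives "kkhe".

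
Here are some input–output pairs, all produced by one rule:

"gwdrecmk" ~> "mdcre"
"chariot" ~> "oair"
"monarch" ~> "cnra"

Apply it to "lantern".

Looking at the pairs, the operation is to take characters alternately from the front and the back (1st, last, 2nd, 2nd-last, ...), then delete the first 3 characters.
Applying both steps to "lantern": "lnarnet", then "rnet".

rnet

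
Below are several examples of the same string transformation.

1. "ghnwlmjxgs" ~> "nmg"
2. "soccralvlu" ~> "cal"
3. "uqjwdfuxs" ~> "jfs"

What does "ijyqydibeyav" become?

ydev

The rule is to keep one character in every 3, starting at position 3 (positions 3rd, 6th, 9th, ...).
So "ijyqydibeyav" becomes "ydev".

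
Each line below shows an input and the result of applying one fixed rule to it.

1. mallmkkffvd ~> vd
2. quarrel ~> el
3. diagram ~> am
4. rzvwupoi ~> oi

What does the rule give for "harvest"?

st

The rule is to keep only the last 2 characters.
Applying that to "harvest" gives "st".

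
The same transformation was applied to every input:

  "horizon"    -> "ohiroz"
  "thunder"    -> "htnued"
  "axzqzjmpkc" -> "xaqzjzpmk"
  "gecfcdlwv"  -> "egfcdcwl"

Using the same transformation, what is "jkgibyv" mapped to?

kjigyb

The pattern: delete the last character, then swap each adjacent pair of characters (1↔2, 3↔4, ...).
Applying both steps to "jkgibyv": "jkgiby", then "kjigyb".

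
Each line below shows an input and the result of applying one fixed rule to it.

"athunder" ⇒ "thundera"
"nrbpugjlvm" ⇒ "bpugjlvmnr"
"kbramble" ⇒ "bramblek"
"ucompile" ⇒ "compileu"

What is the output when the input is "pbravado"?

The pattern: move the last 3 characters to the front (rotate right by 3), then swap the front and back halves of the string.
Applying both steps to "pbravado": "adopbrav", then "bravadop".

bravadop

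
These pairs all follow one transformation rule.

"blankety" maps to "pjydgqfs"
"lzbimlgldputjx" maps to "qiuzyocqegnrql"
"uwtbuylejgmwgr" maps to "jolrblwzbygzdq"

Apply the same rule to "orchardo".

fwittwhm

Rule — shift every letter 5 places forward in the alphabet (wrapping around), then swap the front and back halves of the string.
Applying that to "orchardo" gives "fwittwhm".
(Check on "lzbimlgldputjx": → "qegnrqlqiuzyoc" → "qiuzyocqegnrql" ✓)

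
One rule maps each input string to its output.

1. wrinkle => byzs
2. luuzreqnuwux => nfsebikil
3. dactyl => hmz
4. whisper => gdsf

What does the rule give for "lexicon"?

The pattern: delete the first 3 characters, then shift every letter 12 places backward in the alphabet (wrapping around).
So "lexicon" becomes "wqcb".

wqcb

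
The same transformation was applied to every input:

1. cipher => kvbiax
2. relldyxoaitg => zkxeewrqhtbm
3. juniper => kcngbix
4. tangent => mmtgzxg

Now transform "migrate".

xfbzktm

Rule — move the last character to the front, then shift every letter 7 places backward in the alphabet (wrapping around).
Applying both steps to "migrate": "emigrat", then "xfbzktm".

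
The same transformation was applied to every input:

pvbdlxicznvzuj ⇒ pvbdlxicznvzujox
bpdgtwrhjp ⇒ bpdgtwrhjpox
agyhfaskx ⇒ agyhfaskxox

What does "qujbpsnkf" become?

qujbpsnkfox

In each case the input is transformed by: append "ox".
Doing the same to "qujbpsnkf": "qujbpsnkfox".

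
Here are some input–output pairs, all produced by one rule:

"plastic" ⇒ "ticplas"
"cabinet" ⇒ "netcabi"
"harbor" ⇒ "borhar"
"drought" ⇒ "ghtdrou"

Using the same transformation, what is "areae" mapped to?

eaear

The rule is to move the last 3 characters to the front (rotate right by 3).
Doing the same to "areae": "eaear".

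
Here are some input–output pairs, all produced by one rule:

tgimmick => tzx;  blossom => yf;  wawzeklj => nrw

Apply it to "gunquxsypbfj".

hhls

Rule — keep one character in every 3, starting at position 2 (positions 2nd, 5th, 8th, ...), then shift every letter 13 places forward in the alphabet (wrapping around) — i.e. ROT13.
Starting from "gunquxsypbfj": after the first operation, "uuyf"; after the second, "hhls".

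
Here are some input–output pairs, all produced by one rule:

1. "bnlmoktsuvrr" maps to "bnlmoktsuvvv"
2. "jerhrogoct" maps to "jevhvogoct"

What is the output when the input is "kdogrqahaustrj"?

kdogvqahaustvj

Looking at the pairs, the operation is to replace every "r" with "v".
For "kdogrqahaustrj" the result is "kdogvqahaustvj".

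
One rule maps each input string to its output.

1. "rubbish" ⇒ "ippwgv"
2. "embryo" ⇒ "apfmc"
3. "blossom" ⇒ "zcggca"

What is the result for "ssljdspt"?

gzxrgdh

What's happening: shift every letter 12 places backward in the alphabet (wrapping around), then delete the first character.
"ssljdspt" → "gzxrgdh".
(Check on "blossom": → "pzcggca" → "zcggca" ✓)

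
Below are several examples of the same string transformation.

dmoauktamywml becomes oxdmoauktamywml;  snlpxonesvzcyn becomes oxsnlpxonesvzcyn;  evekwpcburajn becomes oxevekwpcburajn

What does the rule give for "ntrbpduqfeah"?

Rule — prepend "ox".
"ntrbpduqfeah" → "oxntrbpduqfeah".

oxntrbpduqfeah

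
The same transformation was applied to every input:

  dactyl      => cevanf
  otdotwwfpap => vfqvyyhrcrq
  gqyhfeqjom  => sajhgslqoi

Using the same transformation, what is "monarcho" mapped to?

Rule — shift every letter 2 places forward in the alphabet (wrapping around), then move the first character to the end.
"monarcho" → "qpctejqo".
(Check on "gqyhfeqjom": → "isajhgslqo" → "sajhgslqoi" ✓)

qpctejqo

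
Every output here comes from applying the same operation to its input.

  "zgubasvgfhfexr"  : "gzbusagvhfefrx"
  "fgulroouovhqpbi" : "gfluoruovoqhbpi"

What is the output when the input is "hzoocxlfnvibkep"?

The rule is to swap each adjacent pair of characters (1↔2, 3↔4, ...).
On "hzoocxlfnvibkep" that produces "zhooxcflvnbiekp".

zhooxcflvnbiekp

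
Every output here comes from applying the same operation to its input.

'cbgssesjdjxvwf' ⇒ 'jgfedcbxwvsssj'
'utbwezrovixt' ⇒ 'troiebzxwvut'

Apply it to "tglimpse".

The pattern: sort the characters into reverse alphabetical order, then swap the front and back halves of the string.
For "tglimpse", step one produces "tspmlige"; step two turns that into "ligetspm".

ligetspm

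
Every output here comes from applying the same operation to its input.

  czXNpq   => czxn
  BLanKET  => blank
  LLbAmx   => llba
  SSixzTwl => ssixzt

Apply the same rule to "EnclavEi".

Each output is the input with this applied: delete the last 2 characters, then convert every letter to lowercase.
On "EnclavEi" that produces "enclav".

enclav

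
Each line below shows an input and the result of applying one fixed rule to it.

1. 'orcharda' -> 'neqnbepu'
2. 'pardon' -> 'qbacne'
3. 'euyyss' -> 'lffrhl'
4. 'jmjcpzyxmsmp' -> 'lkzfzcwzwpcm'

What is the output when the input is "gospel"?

crytbf

The rule is to shift every letter 13 places forward in the alphabet (wrapping around) — i.e. ROT13, then swap the front and back halves of the string.
Working it through for "gospel": intermediate "tbfcry", final "crytbf".
(Check on "jmjcpzyxmsmp": → "wzwpcmlkzfzc" → "lkzfzcwzwpcm" ✓)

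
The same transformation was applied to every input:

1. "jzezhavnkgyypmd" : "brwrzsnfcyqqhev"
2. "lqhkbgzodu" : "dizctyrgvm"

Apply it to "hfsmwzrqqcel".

Looking at the pairs, the operation is to shift every letter 8 places backward in the alphabet (wrapping around).
Doing the same to "hfsmwzrqqcel": "zxkeorjiiuwd".

zxkeorjiiuwd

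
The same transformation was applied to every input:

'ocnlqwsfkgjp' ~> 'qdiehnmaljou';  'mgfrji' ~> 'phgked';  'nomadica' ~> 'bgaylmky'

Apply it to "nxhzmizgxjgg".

Each output is the input with this applied: swap the front and back halves of the string, then shift every letter 2 places backward in the alphabet (wrapping around).
Starting from "nxhzmizgxjgg": after the first operation, "zgxjggnxhzmi"; after the second, "xevheelvfxkg".

xevheelvfxkg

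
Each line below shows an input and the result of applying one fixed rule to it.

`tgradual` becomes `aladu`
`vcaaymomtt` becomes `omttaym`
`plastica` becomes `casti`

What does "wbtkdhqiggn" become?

qiggnkdh

In each case the input is transformed by: delete the first 3 characters, then move the first 3 characters to the end (rotate left by 3).
"wbtkdhqiggn" → "kdhqiggn" → "qiggnkdh".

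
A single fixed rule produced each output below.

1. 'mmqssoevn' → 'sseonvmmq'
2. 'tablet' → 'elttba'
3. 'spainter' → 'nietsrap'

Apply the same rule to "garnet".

The pattern: move the first 3 characters to the end (rotate left by 3), then swap each adjacent pair of characters (1↔2, 3↔4, ...).
For "garnet", step one produces "netgar"; step two turns that into "engtra".

engtra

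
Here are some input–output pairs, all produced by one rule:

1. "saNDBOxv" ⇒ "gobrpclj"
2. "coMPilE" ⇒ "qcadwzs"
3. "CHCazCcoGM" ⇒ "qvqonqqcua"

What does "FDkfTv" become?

In each case the input is transformed by: shift every letter 12 places backward in the alphabet (wrapping around), then convert every letter to lowercase.
Starting from "FDkfTv": after the first operation, "TRytHj"; after the second, "trythj".

trythj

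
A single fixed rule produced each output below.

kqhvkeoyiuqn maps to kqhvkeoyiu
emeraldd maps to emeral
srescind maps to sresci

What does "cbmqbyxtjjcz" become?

Each output is the input with this applied: delete the last 2 characters.
So "cbmqbyxtjjcz" becomes "cbmqbyxtjj".

cbmqbyxtjj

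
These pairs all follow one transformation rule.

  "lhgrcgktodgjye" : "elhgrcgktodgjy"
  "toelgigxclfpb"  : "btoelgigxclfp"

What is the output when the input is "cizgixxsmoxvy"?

Each output is the input with this applied: move the last character to the front.
"cizgixxsmoxvy" → "ycizgixxsmoxv".

ycizgixxsmoxv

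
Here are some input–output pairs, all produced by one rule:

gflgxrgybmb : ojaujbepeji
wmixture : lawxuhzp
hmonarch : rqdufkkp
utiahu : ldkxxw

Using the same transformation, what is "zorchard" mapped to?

In each case the input is transformed by: shift every letter 3 places forward in the alphabet (wrapping around), then move the first 2 characters to the end (rotate left by 2).
Starting from "zorchard": after the first operation, "crufkdug"; after the second, "ufkdugcr".

ufkdugcr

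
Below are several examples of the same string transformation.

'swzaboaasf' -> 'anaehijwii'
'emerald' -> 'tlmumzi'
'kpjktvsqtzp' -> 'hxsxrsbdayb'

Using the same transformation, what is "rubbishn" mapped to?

In each case the input is transformed by: move the last 2 characters to the front (rotate right by 2), then shift every letter 8 places forward in the alphabet (wrapping around).
For "rubbishn" the result is "pvzcjjqa".

pvzcjjqa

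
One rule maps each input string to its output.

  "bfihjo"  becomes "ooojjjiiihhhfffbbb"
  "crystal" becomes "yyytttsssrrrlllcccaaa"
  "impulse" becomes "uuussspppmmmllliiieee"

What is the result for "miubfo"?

uuuooommmiiifffbbb

Rule — sort the characters into reverse alphabetical order, then repeat every character 3 times.
Applying both steps to "miubfo": "uomifb", then "uuuooommmiiifffbbb".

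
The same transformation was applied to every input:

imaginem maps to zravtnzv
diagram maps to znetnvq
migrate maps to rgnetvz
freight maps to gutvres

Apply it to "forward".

Each output is the input with this applied: reverse the string, then shift every letter 13 places forward in the alphabet (wrapping around) — i.e. ROT13.
Applying both steps to "forward": "drawrof", then "qenjebs".
(Check on "diagram": → "margaid" → "znetnvq" ✓)

qenjebs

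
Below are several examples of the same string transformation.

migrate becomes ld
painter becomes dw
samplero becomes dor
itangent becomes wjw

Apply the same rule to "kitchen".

The pattern: keep one character in every 3, starting at position 2 (positions 2nd, 5th, 8th, ...), then shift every letter 3 places forward in the alphabet (wrapping around).
For "kitchen", step one produces "ih"; step two turns that into "lk".

lk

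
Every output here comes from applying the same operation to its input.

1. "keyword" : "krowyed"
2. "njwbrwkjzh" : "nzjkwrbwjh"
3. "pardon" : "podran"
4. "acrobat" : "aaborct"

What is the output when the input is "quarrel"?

qerraul

Rule — swap the first and last characters, then reverse the string.
On "quarrel": the first step gives "luarreq", and the second then gives "qerraul".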